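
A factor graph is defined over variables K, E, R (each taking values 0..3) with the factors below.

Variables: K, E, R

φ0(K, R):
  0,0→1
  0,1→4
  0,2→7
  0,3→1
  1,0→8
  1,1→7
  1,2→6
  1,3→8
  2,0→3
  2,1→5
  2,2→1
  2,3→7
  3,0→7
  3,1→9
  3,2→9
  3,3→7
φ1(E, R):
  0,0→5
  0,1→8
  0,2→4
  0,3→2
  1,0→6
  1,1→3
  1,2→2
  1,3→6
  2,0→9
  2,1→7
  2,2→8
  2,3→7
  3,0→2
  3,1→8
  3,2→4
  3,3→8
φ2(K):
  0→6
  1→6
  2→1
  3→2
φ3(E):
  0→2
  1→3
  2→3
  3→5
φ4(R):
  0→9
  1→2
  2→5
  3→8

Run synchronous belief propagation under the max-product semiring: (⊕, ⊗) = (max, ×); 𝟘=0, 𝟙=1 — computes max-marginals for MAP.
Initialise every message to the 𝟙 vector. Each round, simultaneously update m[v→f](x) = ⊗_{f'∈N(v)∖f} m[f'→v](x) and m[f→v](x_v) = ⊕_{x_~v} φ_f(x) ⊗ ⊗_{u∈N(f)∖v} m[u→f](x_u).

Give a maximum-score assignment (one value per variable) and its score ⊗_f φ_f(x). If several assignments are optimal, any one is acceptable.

assignment: (K=1, E=3, R=3); score = 15360

init: all messages = 𝟙 over 4 values
r1 m[φ0→K] = [7, 8, 7, 9]
r1 m[φ0→R] = [8, 9, 9, 8]
r1 m[φ1→E] = [8, 6, 9, 8]
r1 m[φ1→R] = [9, 8, 8, 8]
r1 m[φ2→K] = [6, 6, 1, 2]
r1 m[φ3→E] = [2, 3, 3, 5]
r1 m[φ4→R] = [9, 2, 5, 8]
r1 m[K→φ0] = [1, 1, 1, 1]
r1 m[K→φ2] = [1, 1, 1, 1]
r1 m[E→φ1] = [1, 1, 1, 1]
r1 m[E→φ3] = [1, 1, 1, 1]
r1 m[R→φ0] = [1, 1, 1, 1]
r1 m[R→φ1] = [1, 1, 1, 1]
r1 m[R→φ4] = [1, 1, 1, 1]
r2 m[φ0→K] = [7, 8, 7, 9]
r2 m[φ0→R] = [8, 9, 9, 8]
r2 m[φ1→E] = [8, 6, 9, 8]
r2 m[φ1→R] = [9, 8, 8, 8]
r2 m[φ2→K] = [6, 6, 1, 2]
r2 m[φ3→E] = [2, 3, 3, 5]
r2 m[φ4→R] = [9, 2, 5, 8]
r2 m[K→φ0] = [6, 6, 1, 2]
r2 m[K→φ2] = [7, 8, 7, 9]
r2 m[E→φ1] = [2, 3, 3, 5]
r2 m[E→φ3] = [8, 6, 9, 8]
r2 m[R→φ0] = [81, 16, 40, 64]
r2 m[R→φ1] = [72, 18, 45, 64]
r2 m[R→φ4] = [72, 72, 72, 64]
r3 m[φ0→K] = [280, 648, 448, 567]
r3 m[φ0→R] = [48, 42, 42, 48]
r3 m[φ1→E] = [360, 432, 648, 512]
r3 m[φ1→R] = [27, 40, 24, 40]
r3 m[φ2→K] = [6, 6, 1, 2]
r3 m[φ3→E] = [2, 3, 3, 5]
r3 m[φ4→R] = [9, 2, 5, 8]
r3 m[K→φ0] = [6, 6, 1, 2]
r3 m[K→φ2] = [7, 8, 7, 9]
r3 m[E→φ1] = [2, 3, 3, 5]
r3 m[E→φ3] = [8, 6, 9, 8]
r3 m[R→φ0] = [81, 16, 40, 64]
r3 m[R→φ1] = [72, 18, 45, 64]
r3 m[R→φ4] = [72, 72, 72, 64]
r4 m[φ0→K] = [280, 648, 448, 567]
r4 m[φ0→R] = [48, 42, 42, 48]
r4 m[φ1→E] = [360, 432, 648, 512]
r4 m[φ1→R] = [27, 40, 24, 40]
r4 m[φ2→K] = [6, 6, 1, 2]
r4 m[φ3→E] = [2, 3, 3, 5]
r4 m[φ4→R] = [9, 2, 5, 8]
r4 m[K→φ0] = [6, 6, 1, 2]
r4 m[K→φ2] = [280, 648, 448, 567]
r4 m[E→φ1] = [2, 3, 3, 5]
r4 m[E→φ3] = [360, 432, 648, 512]
r4 m[R→φ0] = [243, 80, 120, 320]
r4 m[R→φ1] = [432, 84, 210, 384]
r4 m[R→φ4] = [1296, 1680, 1008, 1920]
r5 m[φ0→K] = [840, 2560, 2240, 2240]
r5 m[φ0→R] = [48, 42, 42, 48]
r5 m[φ1→E] = [2160, 2592, 3888, 3072]
r5 m[φ1→R] = [27, 40, 24, 40]
r5 m[φ2→K] = [6, 6, 1, 2]
r5 m[φ3→E] = [2, 3, 3, 5]
r5 m[φ4→R] = [9, 2, 5, 8]
r5 m[K→φ0] = [6, 6, 1, 2]
r5 m[K→φ2] = [280, 648, 448, 567]
r5 m[E→φ1] = [2, 3, 3, 5]
r5 m[E→φ3] = [360, 432, 648, 512]
r5 m[R→φ0] = [243, 80, 120, 320]
r5 m[R→φ1] = [432, 84, 210, 384]
r5 m[R→φ4] = [1296, 1680, 1008, 1920]
r6 m[φ0→K] = [840, 2560, 2240, 2240]
r6 m[φ0→R] = [48, 42, 42, 48]
r6 m[φ1→E] = [2160, 2592, 3888, 3072]
r6 m[φ1→R] = [27, 40, 24, 40]
r6 m[φ2→K] = [6, 6, 1, 2]
r6 m[φ3→E] = [2, 3, 3, 5]
r6 m[φ4→R] = [9, 2, 5, 8]
r6 m[K→φ0] = [6, 6, 1, 2]
r6 m[K→φ2] = [840, 2560, 2240, 2240]
r6 m[E→φ1] = [2, 3, 3, 5]
r6 m[E→φ3] = [2160, 2592, 3888, 3072]
r6 m[R→φ0] = [243, 80, 120, 320]
r6 m[R→φ1] = [432, 84, 210, 384]
r6 m[R→φ4] = [1296, 1680, 1008, 1920]
r7 m[φ0→K] = [840, 2560, 2240, 2240]
r7 m[φ0→R] = [48, 42, 42, 48]
r7 m[φ1→E] = [2160, 2592, 3888, 3072]
r7 m[φ1→R] = [27, 40, 24, 40]
r7 m[φ2→K] = [6, 6, 1, 2]
r7 m[φ3→E] = [2, 3, 3, 5]
r7 m[φ4→R] = [9, 2, 5, 8]
r7 m[K→φ0] = [6, 6, 1, 2]
r7 m[K→φ2] = [840, 2560, 2240, 2240]
r7 m[E→φ1] = [2, 3, 3, 5]
r7 m[E→φ3] = [2160, 2592, 3888, 3072]
r7 m[R→φ0] = [243, 80, 120, 320]
r7 m[R→φ1] = [432, 84, 210, 384]
r7 m[R→φ4] = [1296, 1680, 1008, 1920]
fixed point reached at round 7
traceback from K: (K=1, E=3, R=3), score=15360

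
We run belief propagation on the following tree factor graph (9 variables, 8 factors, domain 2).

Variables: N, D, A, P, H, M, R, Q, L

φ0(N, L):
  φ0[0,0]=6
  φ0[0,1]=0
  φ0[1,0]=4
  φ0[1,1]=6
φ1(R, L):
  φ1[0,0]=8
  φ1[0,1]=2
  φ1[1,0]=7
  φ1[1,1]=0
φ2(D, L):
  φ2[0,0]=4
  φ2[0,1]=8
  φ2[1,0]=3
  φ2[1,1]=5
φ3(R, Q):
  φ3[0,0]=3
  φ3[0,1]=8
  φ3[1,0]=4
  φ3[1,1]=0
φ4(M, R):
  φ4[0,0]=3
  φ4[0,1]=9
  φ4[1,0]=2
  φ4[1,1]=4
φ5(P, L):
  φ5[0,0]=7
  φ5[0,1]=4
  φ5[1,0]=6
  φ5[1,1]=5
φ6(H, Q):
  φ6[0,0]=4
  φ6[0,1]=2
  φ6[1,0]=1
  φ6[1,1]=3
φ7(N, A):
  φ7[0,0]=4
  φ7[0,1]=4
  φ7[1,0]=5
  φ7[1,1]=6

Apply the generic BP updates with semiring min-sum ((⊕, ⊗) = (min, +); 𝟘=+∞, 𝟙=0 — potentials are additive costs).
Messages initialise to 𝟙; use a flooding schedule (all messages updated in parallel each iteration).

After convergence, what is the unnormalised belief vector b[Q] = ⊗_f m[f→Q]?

b[Q] = [21, 19]

init: all messages = 𝟙 over 2 values
r1 m[φ0→N] = [0, 4]
r1 m[φ0→L] = [4, 0]
r1 m[φ1→R] = [2, 0]
r1 m[φ1→L] = [7, 0]
r1 m[φ2→D] = [4, 3]
r1 m[φ2→L] = [3, 5]
r1 m[φ3→R] = [3, 0]
r1 m[φ3→Q] = [3, 0]
r1 m[φ4→M] = [3, 2]
r1 m[φ4→R] = [2, 4]
r1 m[φ5→P] = [4, 5]
r1 m[φ5→L] = [6, 4]
r1 m[φ6→H] = [2, 1]
r1 m[φ6→Q] = [1, 2]
r1 m[φ7→N] = [4, 5]
r1 m[φ7→A] = [4, 4]
r1 m[N→φ0] = [0, 0]
r1 m[N→φ7] = [0, 0]
r1 m[D→φ2] = [0, 0]
r1 m[A→φ7] = [0, 0]
r1 m[P→φ5] = [0, 0]
r1 m[H→φ6] = [0, 0]
r1 m[M→φ4] = [0, 0]
r1 m[R→φ1] = [0, 0]
r1 m[R→φ3] = [0, 0]
r1 m[R→φ4] = [0, 0]
r1 m[Q→φ3] = [0, 0]
r1 m[Q→φ6] = [0, 0]
r1 m[L→φ0] = [0, 0]
r1 m[L→φ1] = [0, 0]
r1 m[L→φ2] = [0, 0]
r1 m[L→φ5] = [0, 0]
r2 m[φ0→N] = [0, 4]
r2 m[φ0→L] = [4, 0]
r2 m[φ1→R] = [2, 0]
r2 m[φ1→L] = [7, 0]
r2 m[φ2→D] = [4, 3]
r2 m[φ2→L] = [3, 5]
r2 m[φ3→R] = [3, 0]
r2 m[φ3→Q] = [3, 0]
r2 m[φ4→M] = [3, 2]
r2 m[φ4→R] = [2, 4]
r2 m[φ5→P] = [4, 5]
r2 m[φ5→L] = [6, 4]
r2 m[φ6→H] = [2, 1]
r2 m[φ6→Q] = [1, 2]
r2 m[φ7→N] = [4, 5]
r2 m[φ7→A] = [4, 4]
r2 m[N→φ0] = [4, 5]
r2 m[N→φ7] = [0, 4]
r2 m[D→φ2] = [0, 0]
r2 m[A→φ7] = [0, 0]
r2 m[P→φ5] = [0, 0]
r2 m[H→φ6] = [0, 0]
r2 m[M→φ4] = [0, 0]
r2 m[R→φ1] = [5, 4]
r2 m[R→φ3] = [4, 4]
r2 m[R→φ4] = [5, 0]
r2 m[Q→φ3] = [1, 2]
r2 m[Q→φ6] = [3, 0]
r2 m[L→φ0] = [16, 9]
r2 m[L→φ1] = [13, 9]
r2 m[L→φ2] = [17, 4]
r2 m[L→φ5] = [14, 5]
r3 m[φ0→N] = [9, 15]
r3 m[φ0→L] = [9, 4]
r3 m[φ1→R] = [11, 9]
r3 m[φ1→L] = [11, 4]
r3 m[φ2→D] = [12, 9]
r3 m[φ2→L] = [3, 5]
r3 m[φ3→R] = [4, 2]
r3 m[φ3→Q] = [7, 4]
r3 m[φ4→M] = [8, 4]
r3 m[φ4→R] = [2, 4]
r3 m[φ5→P] = [9, 10]
r3 m[φ5→L] = [6, 4]
r3 m[φ6→H] = [2, 3]
r3 m[φ6→Q] = [1, 2]
r3 m[φ7→N] = [4, 5]
r3 m[φ7→A] = [4, 4]
r3 m[N→φ0] = [4, 5]
r3 m[N→φ7] = [0, 4]
r3 m[D→φ2] = [0, 0]
r3 m[A→φ7] = [0, 0]
r3 m[P→φ5] = [0, 0]
r3 m[H→φ6] = [0, 0]
r3 m[M→φ4] = [0, 0]
r3 m[R→φ1] = [5, 4]
r3 m[R→φ3] = [4, 4]
r3 m[R→φ4] = [5, 0]
r3 m[Q→φ3] = [1, 2]
r3 m[Q→φ6] = [3, 0]
r3 m[L→φ0] = [16, 9]
r3 m[L→φ1] = [13, 9]
r3 m[L→φ2] = [17, 4]
r3 m[L→φ5] = [14, 5]
r4 m[φ0→N] = [9, 15]
r4 m[φ0→L] = [9, 4]
r4 m[φ1→R] = [11, 9]
r4 m[φ1→L] = [11, 4]
r4 m[φ2→D] = [12, 9]
r4 m[φ2→L] = [3, 5]
r4 m[φ3→R] = [4, 2]
r4 m[φ3→Q] = [7, 4]
r4 m[φ4→M] = [8, 4]
r4 m[φ4→R] = [2, 4]
r4 m[φ5→P] = [9, 10]
r4 m[φ5→L] = [6, 4]
r4 m[φ6→H] = [2, 3]
r4 m[φ6→Q] = [1, 2]
r4 m[φ7→N] = [4, 5]
r4 m[φ7→A] = [4, 4]
r4 m[N→φ0] = [4, 5]
r4 m[N→φ7] = [9, 15]
r4 m[D→φ2] = [0, 0]
r4 m[A→φ7] = [0, 0]
r4 m[P→φ5] = [0, 0]
r4 m[H→φ6] = [0, 0]
r4 m[M→φ4] = [0, 0]
r4 m[R→φ1] = [6, 6]
r4 m[R→φ3] = [13, 13]
r4 m[R→φ4] = [15, 11]
r4 m[Q→φ3] = [1, 2]
r4 m[Q→φ6] = [7, 4]
r4 m[L→φ0] = [20, 13]
r4 m[L→φ1] = [18, 13]
r4 m[L→φ2] = [26, 12]
r4 m[L→φ5] = [23, 13]
r5 m[φ0→N] = [13, 19]
r5 m[φ0→L] = [9, 4]
r5 m[φ1→R] = [15, 13]
r5 m[φ1→L] = [13, 6]
r5 m[φ2→D] = [20, 17]
r5 m[φ2→L] = [3, 5]
r5 m[φ3→R] = [4, 2]
r5 m[φ3→Q] = [16, 13]
r5 m[φ4→M] = [18, 15]
r5 m[φ4→R] = [2, 4]
r5 m[φ5→P] = [17, 18]
r5 m[φ5→L] = [6, 4]
r5 m[φ6→H] = [6, 7]
r5 m[φ6→Q] = [1, 2]
r5 m[φ7→N] = [4, 5]
r5 m[φ7→A] = [13, 13]
r5 m[N→φ0] = [4, 5]
r5 m[N→φ7] = [9, 15]
r5 m[D→φ2] = [0, 0]
r5 m[A→φ7] = [0, 0]
r5 m[P→φ5] = [0, 0]
r5 m[H→φ6] = [0, 0]
r5 m[M→φ4] = [0, 0]
r5 m[R→φ1] = [6, 6]
r5 m[R→φ3] = [13, 13]
r5 m[R→φ4] = [15, 11]
r5 m[Q→φ3] = [1, 2]
r5 m[Q→φ6] = [7, 4]
r5 m[L→φ0] = [20, 13]
r5 m[L→φ1] = [18, 13]
r5 m[L→φ2] = [26, 12]
r5 m[L→φ5] = [23, 13]
r6 m[φ0→N] = [13, 19]
r6 m[φ0→L] = [9, 4]
r6 m[φ1→R] = [15, 13]
r6 m[φ1→L] = [13, 6]
r6 m[φ2→D] = [20, 17]
r6 m[φ2→L] = [3, 5]
r6 m[φ3→R] = [4, 2]
r6 m[φ3→Q] = [16, 13]
r6 m[φ4→M] = [18, 15]
r6 m[φ4→R] = [2, 4]
r6 m[φ5→P] = [17, 18]
r6 m[φ5→L] = [6, 4]
r6 m[φ6→H] = [6, 7]
r6 m[φ6→Q] = [1, 2]
r6 m[φ7→N] = [4, 5]
r6 m[φ7→A] = [13, 13]
r6 m[N→φ0] = [4, 5]
r6 m[N→φ7] = [13, 19]
r6 m[D→φ2] = [0, 0]
r6 m[A→φ7] = [0, 0]
r6 m[P→φ5] = [0, 0]
r6 m[H→φ6] = [0, 0]
r6 m[M→φ4] = [0, 0]
r6 m[R→φ1] = [6, 6]
r6 m[R→φ3] = [17, 17]
r6 m[R→φ4] = [19, 15]
r6 m[Q→φ3] = [1, 2]
r6 m[Q→φ6] = [16, 13]
r6 m[L→φ0] = [22, 15]
r6 m[L→φ1] = [18, 13]
r6 m[L→φ2] = [28, 14]
r6 m[L→φ5] = [25, 15]
r7 m[φ0→N] = [15, 21]
r7 m[φ0→L] = [9, 4]
r7 m[φ1→R] = [15, 13]
r7 m[φ1→L] = [13, 6]
r7 m[φ2→D] = [22, 19]
r7 m[φ2→L] = [3, 5]
r7 m[φ3→R] = [4, 2]
r7 m[φ3→Q] = [20, 17]
r7 m[φ4→M] = [22, 19]
r7 m[φ4→R] = [2, 4]
r7 m[φ5→P] = [19, 20]
r7 m[φ5→L] = [6, 4]
r7 m[φ6→H] = [15, 16]
r7 m[φ6→Q] = [1, 2]
r7 m[φ7→N] = [4, 5]
r7 m[φ7→A] = [17, 17]
r7 m[N→φ0] = [4, 5]
r7 m[N→φ7] = [13, 19]
r7 m[D→φ2] = [0, 0]
r7 m[A→φ7] = [0, 0]
r7 m[P→φ5] = [0, 0]
r7 m[H→φ6] = [0, 0]
r7 m[M→φ4] = [0, 0]
r7 m[R→φ1] = [6, 6]
r7 m[R→φ3] = [17, 17]
r7 m[R→φ4] = [19, 15]
r7 m[Q→φ3] = [1, 2]
r7 m[Q→φ6] = [16, 13]
r7 m[L→φ0] = [22, 15]
r7 m[L→φ1] = [18, 13]
r7 m[L→φ2] = [28, 14]
r7 m[L→φ5] = [25, 15]
r8 m[φ0→N] = [15, 21]
r8 m[φ0→L] = [9, 4]
r8 m[φ1→R] = [15, 13]
r8 m[φ1→L] = [13, 6]
r8 m[φ2→D] = [22, 19]
r8 m[φ2→L] = [3, 5]
r8 m[φ3→R] = [4, 2]
r8 m[φ3→Q] = [20, 17]
r8 m[φ4→M] = [22, 19]
r8 m[φ4→R] = [2, 4]
r8 m[φ5→P] = [19, 20]
r8 m[φ5→L] = [6, 4]
r8 m[φ6→H] = [15, 16]
r8 m[φ6→Q] = [1, 2]
r8 m[φ7→N] = [4, 5]
r8 m[φ7→A] = [17, 17]
r8 m[N→φ0] = [4, 5]
r8 m[N→φ7] = [15, 21]
r8 m[D→φ2] = [0, 0]
r8 m[A→φ7] = [0, 0]
r8 m[P→φ5] = [0, 0]
r8 m[H→φ6] = [0, 0]
r8 m[M→φ4] = [0, 0]
r8 m[R→φ1] = [6, 6]
r8 m[R→φ3] = [17, 17]
r8 m[R→φ4] = [19, 15]
r8 m[Q→φ3] = [1, 2]
r8 m[Q→φ6] = [20, 17]
r8 m[L→φ0] = [22, 15]
r8 m[L→φ1] = [18, 13]
r8 m[L→φ2] = [28, 14]
r8 m[L→φ5] = [25, 15]
r9 m[φ0→N] = [15, 21]
r9 m[φ0→L] = [9, 4]
r9 m[φ1→R] = [15, 13]
r9 m[φ1→L] = [13, 6]
r9 m[φ2→D] = [22, 19]
r9 m[φ2→L] = [3, 5]
r9 m[φ3→R] = [4, 2]
r9 m[φ3→Q] = [20, 17]
r9 m[φ4→M] = [22, 19]
r9 m[φ4→R] = [2, 4]
r9 m[φ5→P] = [19, 20]
r9 m[φ5→L] = [6, 4]
r9 m[φ6→H] = [19, 20]
r9 m[φ6→Q] = [1, 2]
r9 m[φ7→N] = [4, 5]
r9 m[φ7→A] = [19, 19]
r9 m[N→φ0] = [4, 5]
r9 m[N→φ7] = [15, 21]
r9 m[D→φ2] = [0, 0]
r9 m[A→φ7] = [0, 0]
r9 m[P→φ5] = [0, 0]
r9 m[H→φ6] = [0, 0]
r9 m[M→φ4] = [0, 0]
r9 m[R→φ1] = [6, 6]
r9 m[R→φ3] = [17, 17]
r9 m[R→φ4] = [19, 15]
r9 m[Q→φ3] = [1, 2]
r9 m[Q→φ6] = [20, 17]
r9 m[L→φ0] = [22, 15]
r9 m[L→φ1] = [18, 13]
r9 m[L→φ2] = [28, 14]
r9 m[L→φ5] = [25, 15]
r10 m[φ0→N] = [15, 21]
r10 m[φ0→L] = [9, 4]
r10 m[φ1→R] = [15, 13]
r10 m[φ1→L] = [13, 6]
r10 m[φ2→D] = [22, 19]
r10 m[φ2→L] = [3, 5]
r10 m[φ3→R] = [4, 2]
r10 m[φ3→Q] = [20, 17]
r10 m[φ4→M] = [22, 19]
r10 m[φ4→R] = [2, 4]
r10 m[φ5→P] = [19, 20]
r10 m[φ5→L] = [6, 4]
r10 m[φ6→H] = [19, 20]
r10 m[φ6→Q] = [1, 2]
r10 m[φ7→N] = [4, 5]
r10 m[φ7→A] = [19, 19]
r10 m[N→φ0] = [4, 5]
r10 m[N→φ7] = [15, 21]
r10 m[D→φ2] = [0, 0]
r10 m[A→φ7] = [0, 0]
r10 m[P→φ5] = [0, 0]
r10 m[H→φ6] = [0, 0]
r10 m[M→φ4] = [0, 0]
r10 m[R→φ1] = [6, 6]
r10 m[R→φ3] = [17, 17]
r10 m[R→φ4] = [19, 15]
r10 m[Q→φ3] = [1, 2]
r10 m[Q→φ6] = [20, 17]
r10 m[L→φ0] = [22, 15]
r10 m[L→φ1] = [18, 13]
r10 m[L→φ2] = [28, 14]
r10 m[L→φ5] = [25, 15]
fixed point reached at round 10
b[Q] = ⊗ incoming = [21, 19]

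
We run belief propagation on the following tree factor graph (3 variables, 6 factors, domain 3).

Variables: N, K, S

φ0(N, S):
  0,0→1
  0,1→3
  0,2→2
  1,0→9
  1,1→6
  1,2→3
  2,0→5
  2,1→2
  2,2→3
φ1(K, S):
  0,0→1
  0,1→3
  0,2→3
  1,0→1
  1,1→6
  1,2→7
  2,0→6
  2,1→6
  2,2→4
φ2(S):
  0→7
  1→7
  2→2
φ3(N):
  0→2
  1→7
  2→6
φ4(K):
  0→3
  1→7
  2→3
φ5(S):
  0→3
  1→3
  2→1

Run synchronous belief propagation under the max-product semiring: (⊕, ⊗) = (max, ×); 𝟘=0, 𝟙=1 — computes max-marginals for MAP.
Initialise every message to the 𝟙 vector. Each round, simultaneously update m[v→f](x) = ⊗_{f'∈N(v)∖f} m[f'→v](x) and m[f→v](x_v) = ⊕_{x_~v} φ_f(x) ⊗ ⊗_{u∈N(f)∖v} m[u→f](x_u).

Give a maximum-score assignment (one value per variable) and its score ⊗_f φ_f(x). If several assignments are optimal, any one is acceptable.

assignment: (N=1, K=1, S=1); score = 37044

init: all messages = 𝟙 over 3 values
r1 m[φ0→N] = [3, 9, 5]
r1 m[φ0→S] = [9, 6, 3]
r1 m[φ1→K] = [3, 7, 6]
r1 m[φ1→S] = [6, 6, 7]
r1 m[φ2→S] = [7, 7, 2]
r1 m[φ3→N] = [2, 7, 6]
r1 m[φ4→K] = [3, 7, 3]
r1 m[φ5→S] = [3, 3, 1]
r1 m[N→φ0] = [1, 1, 1]
r1 m[N→φ3] = [1, 1, 1]
r1 m[K→φ1] = [1, 1, 1]
r1 m[K→φ4] = [1, 1, 1]
r1 m[S→φ0] = [1, 1, 1]
r1 m[S→φ1] = [1, 1, 1]
r1 m[S→φ2] = [1, 1, 1]
r1 m[S→φ5] = [1, 1, 1]
r2 m[φ0→N] = [3, 9, 5]
r2 m[φ0→S] = [9, 6, 3]
r2 m[φ1→K] = [3, 7, 6]
r2 m[φ1→S] = [6, 6, 7]
r2 m[φ2→S] = [7, 7, 2]
r2 m[φ3→N] = [2, 7, 6]
r2 m[φ4→K] = [3, 7, 3]
r2 m[φ5→S] = [3, 3, 1]
r2 m[N→φ0] = [2, 7, 6]
r2 m[N→φ3] = [3, 9, 5]
r2 m[K→φ1] = [3, 7, 3]
r2 m[K→φ4] = [3, 7, 6]
r2 m[S→φ0] = [126, 126, 14]
r2 m[S→φ1] = [189, 126, 6]
r2 m[S→φ2] = [162, 108, 21]
r2 m[S→φ5] = [378, 252, 42]
r3 m[φ0→N] = [378, 1134, 630]
r3 m[φ0→S] = [63, 42, 21]
r3 m[φ1→K] = [378, 756, 1134]
r3 m[φ1→S] = [18, 42, 49]
r3 m[φ2→S] = [7, 7, 2]
r3 m[φ3→N] = [2, 7, 6]
r3 m[φ4→K] = [3, 7, 3]
r3 m[φ5→S] = [3, 3, 1]
r3 m[N→φ0] = [2, 7, 6]
r3 m[N→φ3] = [3, 9, 5]
r3 m[K→φ1] = [3, 7, 3]
r3 m[K→φ4] = [3, 7, 6]
r3 m[S→φ0] = [126, 126, 14]
r3 m[S→φ1] = [189, 126, 6]
r3 m[S→φ2] = [162, 108, 21]
r3 m[S→φ5] = [378, 252, 42]
r4 m[φ0→N] = [378, 1134, 630]
r4 m[φ0→S] = [63, 42, 21]
r4 m[φ1→K] = [378, 756, 1134]
r4 m[φ1→S] = [18, 42, 49]
r4 m[φ2→S] = [7, 7, 2]
r4 m[φ3→N] = [2, 7, 6]
r4 m[φ4→K] = [3, 7, 3]
r4 m[φ5→S] = [3, 3, 1]
r4 m[N→φ0] = [2, 7, 6]
r4 m[N→φ3] = [378, 1134, 630]
r4 m[K→φ1] = [3, 7, 3]
r4 m[K→φ4] = [378, 756, 1134]
r4 m[S→φ0] = [378, 882, 98]
r4 m[S→φ1] = [1323, 882, 42]
r4 m[S→φ2] = [3402, 5292, 1029]
r4 m[S→φ5] = [7938, 12348, 2058]
r5 m[φ0→N] = [2646, 5292, 1890]
r5 m[φ0→S] = [63, 42, 21]
r5 m[φ1→K] = [2646, 5292, 7938]
r5 m[φ1→S] = [18, 42, 49]
r5 m[φ2→S] = [7, 7, 2]
r5 m[φ3→N] = [2, 7, 6]
r5 m[φ4→K] = [3, 7, 3]
r5 m[φ5→S] = [3, 3, 1]
r5 m[N→φ0] = [2, 7, 6]
r5 m[N→φ3] = [378, 1134, 630]
r5 m[K→φ1] = [3, 7, 3]
r5 m[K→φ4] = [378, 756, 1134]
r5 m[S→φ0] = [378, 882, 98]
r5 m[S→φ1] = [1323, 882, 42]
r5 m[S→φ2] = [3402, 5292, 1029]
r5 m[S→φ5] = [7938, 12348, 2058]
r6 m[φ0→N] = [2646, 5292, 1890]
r6 m[φ0→S] = [63, 42, 21]
r6 m[φ1→K] = [2646, 5292, 7938]
r6 m[φ1→S] = [18, 42, 49]
r6 m[φ2→S] = [7, 7, 2]
r6 m[φ3→N] = [2, 7, 6]
r6 m[φ4→K] = [3, 7, 3]
r6 m[φ5→S] = [3, 3, 1]
r6 m[N→φ0] = [2, 7, 6]
r6 m[N→φ3] = [2646, 5292, 1890]
r6 m[K→φ1] = [3, 7, 3]
r6 m[K→φ4] = [2646, 5292, 7938]
r6 m[S→φ0] = [378, 882, 98]
r6 m[S→φ1] = [1323, 882, 42]
r6 m[S→φ2] = [3402, 5292, 1029]
r6 m[S→φ5] = [7938, 12348, 2058]
r7 m[φ0→N] = [2646, 5292, 1890]
r7 m[φ0→S] = [63, 42, 21]
r7 m[φ1→K] = [2646, 5292, 7938]
r7 m[φ1→S] = [18, 42, 49]
r7 m[φ2→S] = [7, 7, 2]
r7 m[φ3→N] = [2, 7, 6]
r7 m[φ4→K] = [3, 7, 3]
r7 m[φ5→S] = [3, 3, 1]
r7 m[N→φ0] = [2, 7, 6]
r7 m[N→φ3] = [2646, 5292, 1890]
r7 m[K→φ1] = [3, 7, 3]
r7 m[K→φ4] = [2646, 5292, 7938]
r7 m[S→φ0] = [378, 882, 98]
r7 m[S→φ1] = [1323, 882, 42]
r7 m[S→φ2] = [3402, 5292, 1029]
r7 m[S→φ5] = [7938, 12348, 2058]
fixed point reached at round 7
traceback from N: (N=1, K=1, S=1), score=37044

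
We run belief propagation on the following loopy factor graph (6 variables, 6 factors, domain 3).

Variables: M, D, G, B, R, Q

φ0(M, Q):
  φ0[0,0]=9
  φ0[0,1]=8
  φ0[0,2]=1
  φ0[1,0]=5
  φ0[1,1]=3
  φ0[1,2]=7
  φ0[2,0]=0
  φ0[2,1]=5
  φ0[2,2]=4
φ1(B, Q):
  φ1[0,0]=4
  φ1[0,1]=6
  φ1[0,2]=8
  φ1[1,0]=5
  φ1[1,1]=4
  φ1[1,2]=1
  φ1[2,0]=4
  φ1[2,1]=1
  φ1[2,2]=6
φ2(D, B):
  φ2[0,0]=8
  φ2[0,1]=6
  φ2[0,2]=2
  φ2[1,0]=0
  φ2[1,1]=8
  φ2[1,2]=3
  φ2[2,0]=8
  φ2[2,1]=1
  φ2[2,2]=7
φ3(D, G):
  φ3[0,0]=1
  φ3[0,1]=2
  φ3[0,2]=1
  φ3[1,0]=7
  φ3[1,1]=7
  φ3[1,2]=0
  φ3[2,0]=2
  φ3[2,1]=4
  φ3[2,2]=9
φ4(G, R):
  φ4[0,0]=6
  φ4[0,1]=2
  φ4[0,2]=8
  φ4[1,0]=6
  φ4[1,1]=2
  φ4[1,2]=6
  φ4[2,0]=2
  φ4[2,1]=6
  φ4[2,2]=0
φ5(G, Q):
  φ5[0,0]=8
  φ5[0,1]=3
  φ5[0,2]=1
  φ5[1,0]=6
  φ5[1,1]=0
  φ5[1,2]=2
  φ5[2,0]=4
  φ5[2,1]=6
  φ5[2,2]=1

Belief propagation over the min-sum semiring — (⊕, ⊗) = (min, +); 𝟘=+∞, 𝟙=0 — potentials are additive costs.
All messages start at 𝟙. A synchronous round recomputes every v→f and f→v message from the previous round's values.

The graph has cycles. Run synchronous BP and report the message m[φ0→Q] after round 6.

message @ round 6 = [0, 3, 1]

init: all messages = 𝟙 over 3 values
r1 m[φ0→M] = [1, 3, 0]
r1 m[φ0→Q] = [0, 3, 1]
r1 m[φ1→B] = [4, 1, 1]
r1 m[φ1→Q] = [4, 1, 1]
r1 m[φ2→D] = [2, 0, 1]
r1 m[φ2→B] = [0, 1, 2]
r1 m[φ3→D] = [1, 0, 2]
r1 m[φ3→G] = [1, 2, 0]
r1 m[φ4→G] = [2, 2, 0]
r1 m[φ4→R] = [2, 2, 0]
r1 m[φ5→G] = [1, 0, 1]
r1 m[φ5→Q] = [4, 0, 1]
r1 m[M→φ0] = [0, 0, 0]
r1 m[D→φ2] = [0, 0, 0]
r1 m[D→φ3] = [0, 0, 0]
r1 m[G→φ3] = [0, 0, 0]
r1 m[G→φ4] = [0, 0, 0]
r1 m[G→φ5] = [0, 0, 0]
r1 m[B→φ1] = [0, 0, 0]
r1 m[B→φ2] = [0, 0, 0]
r1 m[R→φ4] = [0, 0, 0]
r1 m[Q→φ0] = [0, 0, 0]
r1 m[Q→φ1] = [0, 0, 0]
r1 m[Q→φ5] = [0, 0, 0]
r2 m[φ0→M] = [1, 3, 0]
r2 m[φ0→Q] = [0, 3, 1]
r2 m[φ1→B] = [4, 1, 1]
r2 m[φ1→Q] = [4, 1, 1]
r2 m[φ2→D] = [2, 0, 1]
r2 m[φ2→B] = [0, 1, 2]
r2 m[φ3→D] = [1, 0, 2]
r2 m[φ3→G] = [1, 2, 0]
r2 m[φ4→G] = [2, 2, 0]
r2 m[φ4→R] = [2, 2, 0]
r2 m[φ5→G] = [1, 0, 1]
r2 m[φ5→Q] = [4, 0, 1]
r2 m[M→φ0] = [0, 0, 0]
r2 m[D→φ2] = [1, 0, 2]
r2 m[D→φ3] = [2, 0, 1]
r2 m[G→φ3] = [3, 2, 1]
r2 m[G→φ4] = [2, 2, 1]
r2 m[G→φ5] = [3, 4, 0]
r2 m[B→φ1] = [0, 1, 2]
r2 m[B→φ2] = [4, 1, 1]
r2 m[R→φ4] = [0, 0, 0]
r2 m[Q→φ0] = [8, 1, 2]
r2 m[Q→φ1] = [4, 3, 2]
r2 m[Q→φ5] = [4, 4, 2]
r3 m[φ0→M] = [3, 4, 6]
r3 m[φ0→Q] = [0, 3, 1]
r3 m[φ1→B] = [8, 3, 4]
r3 m[φ1→Q] = [4, 3, 2]
r3 m[φ2→D] = [3, 4, 2]
r3 m[φ2→B] = [0, 3, 3]
r3 m[φ3→D] = [2, 1, 5]
r3 m[φ3→G] = [3, 4, 0]
r3 m[φ4→G] = [2, 2, 0]
r3 m[φ4→R] = [3, 4, 1]
r3 m[φ5→G] = [3, 4, 3]
r3 m[φ5→Q] = [4, 4, 1]
r3 m[M→φ0] = [0, 0, 0]
r3 m[D→φ2] = [1, 0, 2]
r3 m[D→φ3] = [2, 0, 1]
r3 m[G→φ3] = [3, 2, 1]
r3 m[G→φ4] = [2, 2, 1]
r3 m[G→φ5] = [3, 4, 0]
r3 m[B→φ1] = [0, 1, 2]
r3 m[B→φ2] = [4, 1, 1]
r3 m[R→φ4] = [0, 0, 0]
r3 m[Q→φ0] = [8, 1, 2]
r3 m[Q→φ1] = [4, 3, 2]
r3 m[Q→φ5] = [4, 4, 2]
r4 m[φ0→M] = [3, 4, 6]
r4 m[φ0→Q] = [0, 3, 1]
r4 m[φ1→B] = [8, 3, 4]
r4 m[φ1→Q] = [4, 3, 2]
r4 m[φ2→D] = [3, 4, 2]
r4 m[φ2→B] = [0, 3, 3]
r4 m[φ3→D] = [2, 1, 5]
r4 m[φ3→G] = [3, 4, 0]
r4 m[φ4→G] = [2, 2, 0]
r4 m[φ4→R] = [3, 4, 1]
r4 m[φ5→G] = [3, 4, 3]
r4 m[φ5→Q] = [4, 4, 1]
r4 m[M→φ0] = [0, 0, 0]
r4 m[D→φ2] = [2, 1, 5]
r4 m[D→φ3] = [3, 4, 2]
r4 m[G→φ3] = [5, 6, 3]
r4 m[G→φ4] = [6, 8, 3]
r4 m[G→φ5] = [5, 6, 0]
r4 m[B→φ1] = [0, 3, 3]
r4 m[B→φ2] = [8, 3, 4]
r4 m[R→φ4] = [0, 0, 0]
r4 m[Q→φ0] = [8, 7, 3]
r4 m[Q→φ1] = [4, 7, 2]
r4 m[Q→φ5] = [4, 6, 3]
r5 m[φ0→M] = [4, 10, 7]
r5 m[φ0→Q] = [0, 3, 1]
r5 m[φ1→B] = [8, 3, 8]
r5 m[φ1→Q] = [4, 4, 4]
r5 m[φ2→D] = [6, 7, 4]
r5 m[φ2→B] = [1, 6, 4]
r5 m[φ3→D] = [4, 3, 7]
r5 m[φ3→G] = [4, 5, 4]
r5 m[φ4→G] = [2, 2, 0]
r5 m[φ4→R] = [5, 8, 3]
r5 m[φ5→G] = [4, 5, 4]
r5 m[φ5→Q] = [4, 6, 1]
r5 m[M→φ0] = [0, 0, 0]
r5 m[D→φ2] = [2, 1, 5]
r5 m[D→φ3] = [3, 4, 2]
r5 m[G→φ3] = [5, 6, 3]
r5 m[G→φ4] = [6, 8, 3]
r5 m[G→φ5] = [5, 6, 0]
r5 m[B→φ1] = [0, 3, 3]
r5 m[B→φ2] = [8, 3, 4]
r5 m[R→φ4] = [0, 0, 0]
r5 m[Q→φ0] = [8, 7, 3]
r5 m[Q→φ1] = [4, 7, 2]
r5 m[Q→φ5] = [4, 6, 3]
r6 m[φ0→M] = [4, 10, 7]
r6 m[φ0→Q] = [0, 3, 1]
r6 m[φ1→B] = [8, 3, 8]
r6 m[φ1→Q] = [4, 4, 4]
r6 m[φ2→D] = [6, 7, 4]
r6 m[φ2→B] = [1, 6, 4]
r6 m[φ3→D] = [4, 3, 7]
r6 m[φ3→G] = [4, 5, 4]
r6 m[φ4→G] = [2, 2, 0]
r6 m[φ4→R] = [5, 8, 3]
r6 m[φ5→G] = [4, 5, 4]
r6 m[φ5→Q] = [4, 6, 1]
r6 m[M→φ0] = [0, 0, 0]
r6 m[D→φ2] = [4, 3, 7]
r6 m[D→φ3] = [6, 7, 4]
r6 m[G→φ3] = [6, 7, 4]
r6 m[G→φ4] = [8, 10, 8]
r6 m[G→φ5] = [6, 7, 4]
r6 m[B→φ1] = [1, 6, 4]
r6 m[B→φ2] = [8, 3, 8]
r6 m[R→φ4] = [0, 0, 0]
r6 m[Q→φ0] = [8, 10, 5]
r6 m[Q→φ1] = [4, 9, 2]
r6 m[Q→φ5] = [4, 7, 5]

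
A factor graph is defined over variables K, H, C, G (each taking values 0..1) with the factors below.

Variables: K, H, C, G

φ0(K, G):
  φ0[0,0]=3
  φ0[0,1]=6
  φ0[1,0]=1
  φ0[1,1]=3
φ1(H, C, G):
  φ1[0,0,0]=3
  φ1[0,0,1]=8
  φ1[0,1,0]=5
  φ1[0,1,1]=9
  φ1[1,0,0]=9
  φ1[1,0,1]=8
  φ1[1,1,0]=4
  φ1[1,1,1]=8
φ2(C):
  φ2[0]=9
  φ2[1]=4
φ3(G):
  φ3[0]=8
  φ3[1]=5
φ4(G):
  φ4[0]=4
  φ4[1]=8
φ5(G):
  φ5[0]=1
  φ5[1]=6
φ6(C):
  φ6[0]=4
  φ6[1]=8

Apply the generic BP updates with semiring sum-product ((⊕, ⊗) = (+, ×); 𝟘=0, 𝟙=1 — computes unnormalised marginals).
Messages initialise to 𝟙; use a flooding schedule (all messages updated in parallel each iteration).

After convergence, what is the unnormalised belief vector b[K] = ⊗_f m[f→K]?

init: all messages = 𝟙 over 2 values
r1 m[φ0→K] = [9, 4]
r1 m[φ0→G] = [4, 9]
r1 m[φ1→H] = [25, 29]
r1 m[φ1→C] = [28, 26]
r1 m[φ1→G] = [21, 33]
r1 m[φ2→C] = [9, 4]
r1 m[φ3→G] = [8, 5]
r1 m[φ4→G] = [4, 8]
r1 m[φ5→G] = [1, 6]
r1 m[φ6→C] = [4, 8]
r1 m[K→φ0] = [1, 1]
r1 m[H→φ1] = [1, 1]
r1 m[C→φ1] = [1, 1]
r1 m[C→φ2] = [1, 1]
r1 m[C→φ6] = [1, 1]
r1 m[G→φ0] = [1, 1]
r1 m[G→φ1] = [1, 1]
r1 m[G→φ3] = [1, 1]
r1 m[G→φ4] = [1, 1]
r1 m[G→φ5] = [1, 1]
r2 m[φ0→K] = [9, 4]
r2 m[φ0→G] = [4, 9]
r2 m[φ1→H] = [25, 29]
r2 m[φ1→C] = [28, 26]
r2 m[φ1→G] = [21, 33]
r2 m[φ2→C] = [9, 4]
r2 m[φ3→G] = [8, 5]
r2 m[φ4→G] = [4, 8]
r2 m[φ5→G] = [1, 6]
r2 m[φ6→C] = [4, 8]
r2 m[K→φ0] = [1, 1]
r2 m[H→φ1] = [1, 1]
r2 m[C→φ1] = [36, 32]
r2 m[C→φ2] = [112, 208]
r2 m[C→φ6] = [252, 104]
r2 m[G→φ0] = [672, 7920]
r2 m[G→φ1] = [128, 2160]
r2 m[G→φ3] = [336, 14256]
r2 m[G→φ4] = [672, 8910]
r2 m[G→φ5] = [2688, 11880]
r3 m[φ0→K] = [49536, 24432]
r3 m[φ0→G] = [4, 9]
r3 m[φ1→H] = [1278464, 1232896]
r3 m[φ1→C] = [36096, 37872]
r3 m[φ1→G] = [720, 1120]
r3 m[φ2→C] = [9, 4]
r3 m[φ3→G] = [8, 5]
r3 m[φ4→G] = [4, 8]
r3 m[φ5→G] = [1, 6]
r3 m[φ6→C] = [4, 8]
r3 m[K→φ0] = [1, 1]
r3 m[H→φ1] = [1, 1]
r3 m[C→φ1] = [36, 32]
r3 m[C→φ2] = [112, 208]
r3 m[C→φ6] = [252, 104]
r3 m[G→φ0] = [672, 7920]
r3 m[G→φ1] = [128, 2160]
r3 m[G→φ3] = [336, 14256]
r3 m[G→φ4] = [672, 8910]
r3 m[G→φ5] = [2688, 11880]
r4 m[φ0→K] = [49536, 24432]
r4 m[φ0→G] = [4, 9]
r4 m[φ1→H] = [1278464, 1232896]
r4 m[φ1→C] = [36096, 37872]
r4 m[φ1→G] = [720, 1120]
r4 m[φ2→C] = [9, 4]
r4 m[φ3→G] = [8, 5]
r4 m[φ4→G] = [4, 8]
r4 m[φ5→G] = [1, 6]
r4 m[φ6→C] = [4, 8]
r4 m[K→φ0] = [1, 1]
r4 m[H→φ1] = [1, 1]
r4 m[C→φ1] = [36, 32]
r4 m[C→φ2] = [144384, 302976]
r4 m[C→φ6] = [324864, 151488]
r4 m[G→φ0] = [23040, 268800]
r4 m[G→φ1] = [128, 2160]
r4 m[G→φ3] = [11520, 483840]
r4 m[G→φ4] = [23040, 302400]
r4 m[G→φ5] = [92160, 403200]
r5 m[φ0→K] = [1681920, 829440]
r5 m[φ0→G] = [4, 9]
r5 m[φ1→H] = [1278464, 1232896]
r5 m[φ1→C] = [36096, 37872]
r5 m[φ1→G] = [720, 1120]
r5 m[φ2→C] = [9, 4]
r5 m[φ3→G] = [8, 5]
r5 m[φ4→G] = [4, 8]
r5 m[φ5→G] = [1, 6]
r5 m[φ6→C] = [4, 8]
r5 m[K→φ0] = [1, 1]
r5 m[H→φ1] = [1, 1]
r5 m[C→φ1] = [36, 32]
r5 m[C→φ2] = [144384, 302976]
r5 m[C→φ6] = [324864, 151488]
r5 m[G→φ0] = [23040, 268800]
r5 m[G→φ1] = [128, 2160]
r5 m[G→φ3] = [11520, 483840]
r5 m[G→φ4] = [23040, 302400]
r5 m[G→φ5] = [92160, 403200]
r6 m[φ0→K] = [1681920, 829440]
r6 m[φ0→G] = [4, 9]
r6 m[φ1→H] = [1278464, 1232896]
r6 m[φ1→C] = [36096, 37872]
r6 m[φ1→G] = [720, 1120]
r6 m[φ2→C] = [9, 4]
r6 m[φ3→G] = [8, 5]
r6 m[φ4→G] = [4, 8]
r6 m[φ5→G] = [1, 6]
r6 m[φ6→C] = [4, 8]
r6 m[K→φ0] = [1, 1]
r6 m[H→φ1] = [1, 1]
r6 m[C→φ1] = [36, 32]
r6 m[C→φ2] = [144384, 302976]
r6 m[C→φ6] = [324864, 151488]
r6 m[G→φ0] = [23040, 268800]
r6 m[G→φ1] = [128, 2160]
r6 m[G→φ3] = [11520, 483840]
r6 m[G→φ4] = [23040, 302400]
r6 m[G→φ5] = [92160, 403200]
fixed point reached at round 6
b[K] = ⊗ incoming = [1681920, 829440]

b[K] = [1681920, 829440]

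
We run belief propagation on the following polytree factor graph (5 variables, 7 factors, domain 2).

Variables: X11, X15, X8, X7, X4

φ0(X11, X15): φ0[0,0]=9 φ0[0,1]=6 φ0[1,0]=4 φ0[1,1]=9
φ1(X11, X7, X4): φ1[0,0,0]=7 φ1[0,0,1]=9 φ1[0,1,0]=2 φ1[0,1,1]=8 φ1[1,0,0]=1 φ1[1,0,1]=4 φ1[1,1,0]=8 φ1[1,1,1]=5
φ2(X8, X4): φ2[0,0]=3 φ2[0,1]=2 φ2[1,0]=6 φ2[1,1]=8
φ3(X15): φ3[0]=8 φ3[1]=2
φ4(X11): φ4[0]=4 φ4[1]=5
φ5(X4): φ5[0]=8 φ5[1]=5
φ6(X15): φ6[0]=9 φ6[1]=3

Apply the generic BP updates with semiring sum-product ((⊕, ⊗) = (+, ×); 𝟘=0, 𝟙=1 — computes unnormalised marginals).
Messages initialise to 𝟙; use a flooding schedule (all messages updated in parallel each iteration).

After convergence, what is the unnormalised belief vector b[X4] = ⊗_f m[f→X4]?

init: all messages = 𝟙 over 2 values
r1 m[φ0→X11] = [15, 13]
r1 m[φ0→X15] = [13, 15]
r1 m[φ1→X11] = [26, 18]
r1 m[φ1→X7] = [21, 23]
r1 m[φ1→X4] = [18, 26]
r1 m[φ2→X8] = [5, 14]
r1 m[φ2→X4] = [9, 10]
r1 m[φ3→X15] = [8, 2]
r1 m[φ4→X11] = [4, 5]
r1 m[φ5→X4] = [8, 5]
r1 m[φ6→X15] = [9, 3]
r1 m[X11→φ0] = [1, 1]
r1 m[X11→φ1] = [1, 1]
r1 m[X11→φ4] = [1, 1]
r1 m[X15→φ0] = [1, 1]
r1 m[X15→φ3] = [1, 1]
r1 m[X15→φ6] = [1, 1]
r1 m[X8→φ2] = [1, 1]
r1 m[X7→φ1] = [1, 1]
r1 m[X4→φ1] = [1, 1]
r1 m[X4→φ2] = [1, 1]
r1 m[X4→φ5] = [1, 1]
r2 m[φ0→X11] = [15, 13]
r2 m[φ0→X15] = [13, 15]
r2 m[φ1→X11] = [26, 18]
r2 m[φ1→X7] = [21, 23]
r2 m[φ1→X4] = [18, 26]
r2 m[φ2→X8] = [5, 14]
r2 m[φ2→X4] = [9, 10]
r2 m[φ3→X15] = [8, 2]
r2 m[φ4→X11] = [4, 5]
r2 m[φ5→X4] = [8, 5]
r2 m[φ6→X15] = [9, 3]
r2 m[X11→φ0] = [104, 90]
r2 m[X11→φ1] = [60, 65]
r2 m[X11→φ4] = [390, 234]
r2 m[X15→φ0] = [72, 6]
r2 m[X15→φ3] = [117, 45]
r2 m[X15→φ6] = [104, 30]
r2 m[X8→φ2] = [1, 1]
r2 m[X7→φ1] = [1, 1]
r2 m[X4→φ1] = [72, 50]
r2 m[X4→φ2] = [144, 130]
r2 m[X4→φ5] = [162, 260]
r3 m[φ0→X11] = [684, 342]
r3 m[φ0→X15] = [1296, 1434]
r3 m[φ1→X11] = [1498, 1098]
r3 m[φ1→X7] = [74920, 86330]
r3 m[φ1→X4] = [1125, 1605]
r3 m[φ2→X8] = [692, 1904]
r3 m[φ2→X4] = [9, 10]
r3 m[φ3→X15] = [8, 2]
r3 m[φ4→X11] = [4, 5]
r3 m[φ5→X4] = [8, 5]
r3 m[φ6→X15] = [9, 3]
r3 m[X11→φ0] = [104, 90]
r3 m[X11→φ1] = [60, 65]
r3 m[X11→φ4] = [390, 234]
r3 m[X15→φ0] = [72, 6]
r3 m[X15→φ3] = [117, 45]
r3 m[X15→φ6] = [104, 30]
r3 m[X8→φ2] = [1, 1]
r3 m[X7→φ1] = [1, 1]
r3 m[X4→φ1] = [72, 50]
r3 m[X4→φ2] = [144, 130]
r3 m[X4→φ5] = [162, 260]
r4 m[φ0→X11] = [684, 342]
r4 m[φ0→X15] = [1296, 1434]
r4 m[φ1→X11] = [1498, 1098]
r4 m[φ1→X7] = [74920, 86330]
r4 m[φ1→X4] = [1125, 1605]
r4 m[φ2→X8] = [692, 1904]
r4 m[φ2→X4] = [9, 10]
r4 m[φ3→X15] = [8, 2]
r4 m[φ4→X11] = [4, 5]
r4 m[φ5→X4] = [8, 5]
r4 m[φ6→X15] = [9, 3]
r4 m[X11→φ0] = [5992, 5490]
r4 m[X11→φ1] = [2736, 1710]
r4 m[X11→φ4] = [1024632, 375516]
r4 m[X15→φ0] = [72, 6]
r4 m[X15→φ3] = [11664, 4302]
r4 m[X15→φ6] = [10368, 2868]
r4 m[X8→φ2] = [1, 1]
r4 m[X7→φ1] = [1, 1]
r4 m[X4→φ1] = [72, 50]
r4 m[X4→φ2] = [9000, 8025]
r4 m[X4→φ5] = [10125, 16050]
r5 m[φ0→X11] = [684, 342]
r5 m[φ0→X15] = [75888, 85362]
r5 m[φ1→X11] = [1498, 1098]
r5 m[φ1→X7] = [3075264, 2900844]
r5 m[φ1→X4] = [40014, 61902]
r5 m[φ2→X8] = [43050, 118200]
r5 m[φ2→X4] = [9, 10]
r5 m[φ3→X15] = [8, 2]
r5 m[φ4→X11] = [4, 5]
r5 m[φ5→X4] = [8, 5]
r5 m[φ6→X15] = [9, 3]
r5 m[X11→φ0] = [5992, 5490]
r5 m[X11→φ1] = [2736, 1710]
r5 m[X11→φ4] = [1024632, 375516]
r5 m[X15→φ0] = [72, 6]
r5 m[X15→φ3] = [11664, 4302]
r5 m[X15→φ6] = [10368, 2868]
r5 m[X8→φ2] = [1, 1]
r5 m[X7→φ1] = [1, 1]
r5 m[X4→φ1] = [72, 50]
r5 m[X4→φ2] = [9000, 8025]
r5 m[X4→φ5] = [10125, 16050]
r6 m[φ0→X11] = [684, 342]
r6 m[φ0→X15] = [75888, 85362]
r6 m[φ1→X11] = [1498, 1098]
r6 m[φ1→X7] = [3075264, 2900844]
r6 m[φ1→X4] = [40014, 61902]
r6 m[φ2→X8] = [43050, 118200]
r6 m[φ2→X4] = [9, 10]
r6 m[φ3→X15] = [8, 2]
r6 m[φ4→X11] = [4, 5]
r6 m[φ5→X4] = [8, 5]
r6 m[φ6→X15] = [9, 3]
r6 m[X11→φ0] = [5992, 5490]
r6 m[X11→φ1] = [2736, 1710]
r6 m[X11→φ4] = [1024632, 375516]
r6 m[X15→φ0] = [72, 6]
r6 m[X15→φ3] = [682992, 256086]
r6 m[X15→φ6] = [607104, 170724]
r6 m[X8→φ2] = [1, 1]
r6 m[X7→φ1] = [1, 1]
r6 m[X4→φ1] = [72, 50]
r6 m[X4→φ2] = [320112, 309510]
r6 m[X4→φ5] = [360126, 619020]
r7 m[φ0→X11] = [684, 342]
r7 m[φ0→X15] = [75888, 85362]
r7 m[φ1→X11] = [1498, 1098]
r7 m[φ1→X7] = [3075264, 2900844]
r7 m[φ1→X4] = [40014, 61902]
r7 m[φ2→X8] = [1579356, 4396752]
r7 m[φ2→X4] = [9, 10]
r7 m[φ3→X15] = [8, 2]
r7 m[φ4→X11] = [4, 5]
r7 m[φ5→X4] = [8, 5]
r7 m[φ6→X15] = [9, 3]
r7 m[X11→φ0] = [5992, 5490]
r7 m[X11→φ1] = [2736, 1710]
r7 m[X11→φ4] = [1024632, 375516]
r7 m[X15→φ0] = [72, 6]
r7 m[X15→φ3] = [682992, 256086]
r7 m[X15→φ6] = [607104, 170724]
r7 m[X8→φ2] = [1, 1]
r7 m[X7→φ1] = [1, 1]
r7 m[X4→φ1] = [72, 50]
r7 m[X4→φ2] = [320112, 309510]
r7 m[X4→φ5] = [360126, 619020]
r8 m[φ0→X11] = [684, 342]
r8 m[φ0→X15] = [75888, 85362]
r8 m[φ1→X11] = [1498, 1098]
r8 m[φ1→X7] = [3075264, 2900844]
r8 m[φ1→X4] = [40014, 61902]
r8 m[φ2→X8] = [1579356, 4396752]
r8 m[φ2→X4] = [9, 10]
r8 m[φ3→X15] = [8, 2]
r8 m[φ4→X11] = [4, 5]
r8 m[φ5→X4] = [8, 5]
r8 m[φ6→X15] = [9, 3]
r8 m[X11→φ0] = [5992, 5490]
r8 m[X11→φ1] = [2736, 1710]
r8 m[X11→φ4] = [1024632, 375516]
r8 m[X15→φ0] = [72, 6]
r8 m[X15→φ3] = [682992, 256086]
r8 m[X15→φ6] = [607104, 170724]
r8 m[X8→φ2] = [1, 1]
r8 m[X7→φ1] = [1, 1]
r8 m[X4→φ1] = [72, 50]
r8 m[X4→φ2] = [320112, 309510]
r8 m[X4→φ5] = [360126, 619020]
fixed point reached at round 8
b[X4] = ⊗ incoming = [2881008, 3095100]

b[X4] = [2881008, 3095100]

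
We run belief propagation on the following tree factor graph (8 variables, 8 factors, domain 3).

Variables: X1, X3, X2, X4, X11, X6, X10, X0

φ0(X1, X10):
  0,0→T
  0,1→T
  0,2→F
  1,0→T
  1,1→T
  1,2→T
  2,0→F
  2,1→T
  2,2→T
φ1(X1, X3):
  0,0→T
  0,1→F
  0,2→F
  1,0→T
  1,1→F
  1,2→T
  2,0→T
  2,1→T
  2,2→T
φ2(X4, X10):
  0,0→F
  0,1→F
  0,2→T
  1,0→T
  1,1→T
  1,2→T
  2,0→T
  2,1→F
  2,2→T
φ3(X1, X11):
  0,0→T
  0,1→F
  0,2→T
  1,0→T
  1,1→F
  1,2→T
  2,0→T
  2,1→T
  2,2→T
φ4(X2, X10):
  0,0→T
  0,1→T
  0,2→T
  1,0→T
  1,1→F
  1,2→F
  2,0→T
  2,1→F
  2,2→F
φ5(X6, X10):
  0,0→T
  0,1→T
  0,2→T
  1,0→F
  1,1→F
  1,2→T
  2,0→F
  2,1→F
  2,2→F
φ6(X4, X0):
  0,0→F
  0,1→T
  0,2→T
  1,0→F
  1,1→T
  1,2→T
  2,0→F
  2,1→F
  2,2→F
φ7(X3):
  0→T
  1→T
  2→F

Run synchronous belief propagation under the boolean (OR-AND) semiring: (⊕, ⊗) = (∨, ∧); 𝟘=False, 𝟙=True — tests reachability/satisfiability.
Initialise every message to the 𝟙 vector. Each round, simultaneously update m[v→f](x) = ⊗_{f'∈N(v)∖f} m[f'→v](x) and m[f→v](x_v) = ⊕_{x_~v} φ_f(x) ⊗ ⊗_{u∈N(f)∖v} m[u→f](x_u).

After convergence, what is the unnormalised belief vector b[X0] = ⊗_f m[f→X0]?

init: all messages = 𝟙 over 3 values
r1 m[φ0→X1] = [T, T, T]
r1 m[φ0→X10] = [T, T, T]
r1 m[φ1→X1] = [T, T, T]
r1 m[φ1→X3] = [T, T, T]
r1 m[φ2→X4] = [T, T, T]
r1 m[φ2→X10] = [T, T, T]
r1 m[φ3→X1] = [T, T, T]
r1 m[φ3→X11] = [T, T, T]
r1 m[φ4→X2] = [T, T, T]
r1 m[φ4→X10] = [T, T, T]
r1 m[φ5→X6] = [T, T, F]
r1 m[φ5→X10] = [T, T, T]
r1 m[φ6→X4] = [T, T, F]
r1 m[φ6→X0] = [F, T, T]
r1 m[φ7→X3] = [T, T, F]
r1 m[X1→φ0] = [T, T, T]
r1 m[X1→φ1] = [T, T, T]
r1 m[X1→φ3] = [T, T, T]
r1 m[X3→φ1] = [T, T, T]
r1 m[X3→φ7] = [T, T, T]
r1 m[X2→φ4] = [T, T, T]
r1 m[X4→φ2] = [T, T, T]
r1 m[X4→φ6] = [T, T, T]
r1 m[X11→φ3] = [T, T, T]
r1 m[X6→φ5] = [T, T, T]
r1 m[X10→φ0] = [T, T, T]
r1 m[X10→φ2] = [T, T, T]
r1 m[X10→φ4] = [T, T, T]
r1 m[X10→φ5] = [T, T, T]
r1 m[X0→φ6] = [T, T, T]
r2 m[φ0→X1] = [T, T, T]
r2 m[φ0→X10] = [T, T, T]
r2 m[φ1→X1] = [T, T, T]
r2 m[φ1→X3] = [T, T, T]
r2 m[φ2→X4] = [T, T, T]
r2 m[φ2→X10] = [T, T, T]
r2 m[φ3→X1] = [T, T, T]
r2 m[φ3→X11] = [T, T, T]
r2 m[φ4→X2] = [T, T, T]
r2 m[φ4→X10] = [T, T, T]
r2 m[φ5→X6] = [T, T, F]
r2 m[φ5→X10] = [T, T, T]
r2 m[φ6→X4] = [T, T, F]
r2 m[φ6→X0] = [F, T, T]
r2 m[φ7→X3] = [T, T, F]
r2 m[X1→φ0] = [T, T, T]
r2 m[X1→φ1] = [T, T, T]
r2 m[X1→φ3] = [T, T, T]
r2 m[X3→φ1] = [T, T, F]
r2 m[X3→φ7] = [T, T, T]
r2 m[X2→φ4] = [T, T, T]
r2 m[X4→φ2] = [T, T, F]
r2 m[X4→φ6] = [T, T, T]
r2 m[X11→φ3] = [T, T, T]
r2 m[X6→φ5] = [T, T, T]
r2 m[X10→φ0] = [T, T, T]
r2 m[X10→φ2] = [T, T, T]
r2 m[X10→φ4] = [T, T, T]
r2 m[X10→φ5] = [T, T, T]
r2 m[X0→φ6] = [T, T, T]
r3 m[φ0→X1] = [T, T, T]
r3 m[φ0→X10] = [T, T, T]
r3 m[φ1→X1] = [T, T, T]
r3 m[φ1→X3] = [T, T, T]
r3 m[φ2→X4] = [T, T, T]
r3 m[φ2→X10] = [T, T, T]
r3 m[φ3→X1] = [T, T, T]
r3 m[φ3→X11] = [T, T, T]
r3 m[φ4→X2] = [T, T, T]
r3 m[φ4→X10] = [T, T, T]
r3 m[φ5→X6] = [T, T, F]
r3 m[φ5→X10] = [T, T, T]
r3 m[φ6→X4] = [T, T, F]
r3 m[φ6→X0] = [F, T, T]
r3 m[φ7→X3] = [T, T, F]
r3 m[X1→φ0] = [T, T, T]
r3 m[X1→φ1] = [T, T, T]
r3 m[X1→φ3] = [T, T, T]
r3 m[X3→φ1] = [T, T, F]
r3 m[X3→φ7] = [T, T, T]
r3 m[X2→φ4] = [T, T, T]
r3 m[X4→φ2] = [T, T, F]
r3 m[X4→φ6] = [T, T, T]
r3 m[X11→φ3] = [T, T, T]
r3 m[X6→φ5] = [T, T, T]
r3 m[X10→φ0] = [T, T, T]
r3 m[X10→φ2] = [T, T, T]
r3 m[X10→φ4] = [T, T, T]
r3 m[X10→φ5] = [T, T, T]
r3 m[X0→φ6] = [T, T, T]
fixed point reached at round 3
b[X0] = ⊗ incoming = [F, T, T]

b[X0] = [F, T, T]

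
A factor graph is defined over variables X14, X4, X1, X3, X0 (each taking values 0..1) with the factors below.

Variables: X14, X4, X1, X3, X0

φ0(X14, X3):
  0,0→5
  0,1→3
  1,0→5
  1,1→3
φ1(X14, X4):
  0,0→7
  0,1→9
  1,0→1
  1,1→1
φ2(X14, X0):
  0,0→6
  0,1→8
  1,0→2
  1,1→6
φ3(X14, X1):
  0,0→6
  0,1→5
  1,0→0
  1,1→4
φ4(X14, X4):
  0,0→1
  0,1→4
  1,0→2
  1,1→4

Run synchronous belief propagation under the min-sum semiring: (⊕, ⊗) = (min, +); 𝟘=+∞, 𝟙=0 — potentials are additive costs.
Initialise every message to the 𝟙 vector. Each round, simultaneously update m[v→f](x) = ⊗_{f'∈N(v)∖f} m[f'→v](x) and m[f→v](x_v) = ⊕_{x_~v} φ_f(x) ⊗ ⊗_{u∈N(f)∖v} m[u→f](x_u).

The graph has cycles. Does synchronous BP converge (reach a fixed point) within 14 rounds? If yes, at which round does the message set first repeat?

NOT CONVERGED within 14 rounds

init: all messages = 𝟙 over 2 values
r1 m[φ0→X14] = [3, 3]
r1 m[φ0→X3] = [5, 3]
r1 m[φ1→X14] = [7, 1]
r1 m[φ1→X4] = [1, 1]
r1 m[φ2→X14] = [6, 2]
r1 m[φ2→X0] = [2, 6]
r1 m[φ3→X14] = [5, 0]
r1 m[φ3→X1] = [0, 4]
r1 m[φ4→X14] = [1, 2]
r1 m[φ4→X4] = [1, 4]
r1 m[X14→φ0] = [0, 0]
r1 m[X14→φ1] = [0, 0]
r1 m[X14→φ2] = [0, 0]
r1 m[X14→φ3] = [0, 0]
r1 m[X14→φ4] = [0, 0]
r1 m[X4→φ1] = [0, 0]
r1 m[X4→φ4] = [0, 0]
r1 m[X1→φ3] = [0, 0]
r1 m[X3→φ0] = [0, 0]
r1 m[X0→φ2] = [0, 0]
r2 m[φ0→X14] = [3, 3]
r2 m[φ0→X3] = [5, 3]
r2 m[φ1→X14] = [7, 1]
r2 m[φ1→X4] = [1, 1]
r2 m[φ2→X14] = [6, 2]
r2 m[φ2→X0] = [2, 6]
r2 m[φ3→X14] = [5, 0]
r2 m[φ3→X1] = [0, 4]
r2 m[φ4→X14] = [1, 2]
r2 m[φ4→X4] = [1, 4]
r2 m[X14→φ0] = [19, 5]
r2 m[X14→φ1] = [15, 7]
r2 m[X14→φ2] = [16, 6]
r2 m[X14→φ3] = [17, 8]
r2 m[X14→φ4] = [21, 6]
r2 m[X4→φ1] = [1, 4]
r2 m[X4→φ4] = [1, 1]
r2 m[X1→φ3] = [0, 0]
r2 m[X3→φ0] = [0, 0]
r2 m[X0→φ2] = [0, 0]
r3 m[φ0→X14] = [3, 3]
r3 m[φ0→X3] = [10, 8]
r3 m[φ1→X14] = [8, 2]
r3 m[φ1→X4] = [8, 8]
r3 m[φ2→X14] = [6, 2]
r3 m[φ2→X0] = [8, 12]
r3 m[φ3→X14] = [5, 0]
r3 m[φ3→X1] = [8, 12]
r3 m[φ4→X14] = [2, 3]
r3 m[φ4→X4] = [8, 10]
r3 m[X14→φ0] = [19, 5]
r3 m[X14→φ1] = [15, 7]
r3 m[X14→φ2] = [16, 6]
r3 m[X14→φ3] = [17, 8]
r3 m[X14→φ4] = [21, 6]
r3 m[X4→φ1] = [1, 4]
r3 m[X4→φ4] = [1, 1]
r3 m[X1→φ3] = [0, 0]
r3 m[X3→φ0] = [0, 0]
r3 m[X0→φ2] = [0, 0]
r4 m[φ0→X14] = [3, 3]
r4 m[φ0→X3] = [10, 8]
r4 m[φ1→X14] = [8, 2]
r4 m[φ1→X4] = [8, 8]
r4 m[φ2→X14] = [6, 2]
r4 m[φ2→X0] = [8, 12]
r4 m[φ3→X14] = [5, 0]
r4 m[φ3→X1] = [8, 12]
r4 m[φ4→X14] = [2, 3]
r4 m[φ4→X4] = [8, 10]
r4 m[X14→φ0] = [21, 7]
r4 m[X14→φ1] = [16, 8]
r4 m[X14→φ2] = [18, 8]
r4 m[X14→φ3] = [19, 10]
r4 m[X14→φ4] = [22, 7]
r4 m[X4→φ1] = [8, 10]
r4 m[X4→φ4] = [8, 8]
r4 m[X1→φ3] = [0, 0]
r4 m[X3→φ0] = [0, 0]
r4 m[X0→φ2] = [0, 0]
r5 m[φ0→X14] = [3, 3]
r5 m[φ0→X3] = [12, 10]
r5 m[φ1→X14] = [15, 9]
r5 m[φ1→X4] = [9, 9]
r5 m[φ2→X14] = [6, 2]
r5 m[φ2→X0] = [10, 14]
r5 m[φ3→X14] = [5, 0]
r5 m[φ3→X1] = [10, 14]
r5 m[φ4→X14] = [9, 10]
r5 m[φ4→X4] = [9, 11]
r5 m[X14→φ0] = [21, 7]
r5 m[X14→φ1] = [16, 8]
r5 m[X14→φ2] = [18, 8]
r5 m[X14→φ3] = [19, 10]
r5 m[X14→φ4] = [22, 7]
r5 m[X4→φ1] = [8, 10]
r5 m[X4→φ4] = [8, 8]
r5 m[X1→φ3] = [0, 0]
r5 m[X3→φ0] = [0, 0]
r5 m[X0→φ2] = [0, 0]
r6 m[φ0→X14] = [3, 3]
r6 m[φ0→X3] = [12, 10]
r6 m[φ1→X14] = [15, 9]
r6 m[φ1→X4] = [9, 9]
r6 m[φ2→X14] = [6, 2]
r6 m[φ2→X0] = [10, 14]
r6 m[φ3→X14] = [5, 0]
r6 m[φ3→X1] = [10, 14]
r6 m[φ4→X14] = [9, 10]
r6 m[φ4→X4] = [9, 11]
r6 m[X14→φ0] = [35, 21]
r6 m[X14→φ1] = [23, 15]
r6 m[X14→φ2] = [32, 22]
r6 m[X14→φ3] = [33, 24]
r6 m[X14→φ4] = [29, 14]
r6 m[X4→φ1] = [9, 11]
r6 m[X4→φ4] = [9, 9]
r6 m[X1→φ3] = [0, 0]
r6 m[X3→φ0] = [0, 0]
r6 m[X0→φ2] = [0, 0]
r7 m[φ0→X14] = [3, 3]
r7 m[φ0→X3] = [26, 24]
r7 m[φ1→X14] = [16, 10]
r7 m[φ1→X4] = [16, 16]
r7 m[φ2→X14] = [6, 2]
r7 m[φ2→X0] = [24, 28]
r7 m[φ3→X14] = [5, 0]
r7 m[φ3→X1] = [24, 28]
r7 m[φ4→X14] = [10, 11]
r7 m[φ4→X4] = [16, 18]
r7 m[X14→φ0] = [35, 21]
r7 m[X14→φ1] = [23, 15]
r7 m[X14→φ2] = [32, 22]
r7 m[X14→φ3] = [33, 24]
r7 m[X14→φ4] = [29, 14]
r7 m[X4→φ1] = [9, 11]
r7 m[X4→φ4] = [9, 9]
r7 m[X1→φ3] = [0, 0]
r7 m[X3→φ0] = [0, 0]
r7 m[X0→φ2] = [0, 0]
r8 m[φ0→X14] = [3, 3]
r8 m[φ0→X3] = [26, 24]
r8 m[φ1→X14] = [16, 10]
r8 m[φ1→X4] = [16, 16]
r8 m[φ2→X14] = [6, 2]
r8 m[φ2→X0] = [24, 28]
r8 m[φ3→X14] = [5, 0]
r8 m[φ3→X1] = [24, 28]
r8 m[φ4→X14] = [10, 11]
r8 m[φ4→X4] = [16, 18]
r8 m[X14→φ0] = [37, 23]
r8 m[X14→φ1] = [24, 16]
r8 m[X14→φ2] = [34, 24]
r8 m[X14→φ3] = [35, 26]
r8 m[X14→φ4] = [30, 15]
r8 m[X4→φ1] = [16, 18]
r8 m[X4→φ4] = [16, 16]
r8 m[X1→φ3] = [0, 0]
r8 m[X3→φ0] = [0, 0]
r8 m[X0→φ2] = [0, 0]
r9 m[φ0→X14] = [3, 3]
r9 m[φ0→X3] = [28, 26]
r9 m[φ1→X14] = [23, 17]
r9 m[φ1→X4] = [17, 17]
r9 m[φ2→X14] = [6, 2]
r9 m[φ2→X0] = [26, 30]
r9 m[φ3→X14] = [5, 0]
r9 m[φ3→X1] = [26, 30]
r9 m[φ4→X14] = [17, 18]
r9 m[φ4→X4] = [17, 19]
r9 m[X14→φ0] = [37, 23]
r9 m[X14→φ1] = [24, 16]
r9 m[X14→φ2] = [34, 24]
r9 m[X14→φ3] = [35, 26]
r9 m[X14→φ4] = [30, 15]
r9 m[X4→φ1] = [16, 18]
r9 m[X4→φ4] = [16, 16]
r9 m[X1→φ3] = [0, 0]
r9 m[X3→φ0] = [0, 0]
r9 m[X0→φ2] = [0, 0]
r10 m[φ0→X14] = [3, 3]
r10 m[φ0→X3] = [28, 26]
r10 m[φ1→X14] = [23, 17]
r10 m[φ1→X4] = [17, 17]
r10 m[φ2→X14] = [6, 2]
r10 m[φ2→X0] = [26, 30]
r10 m[φ3→X14] = [5, 0]
r10 m[φ3→X1] = [26, 30]
r10 m[φ4→X14] = [17, 18]
r10 m[φ4→X4] = [17, 19]
r10 m[X14→φ0] = [51, 37]
r10 m[X14→φ1] = [31, 23]
r10 m[X14→φ2] = [48, 38]
r10 m[X14→φ3] = [49, 40]
r10 m[X14→φ4] = [37, 22]
r10 m[X4→φ1] = [17, 19]
r10 m[X4→φ4] = [17, 17]
r10 m[X1→φ3] = [0, 0]
r10 m[X3→φ0] = [0, 0]
r10 m[X0→φ2] = [0, 0]
r11 m[φ0→X14] = [3, 3]
r11 m[φ0→X3] = [42, 40]
r11 m[φ1→X14] = [24, 18]
r11 m[φ1→X4] = [24, 24]
r11 m[φ2→X14] = [6, 2]
r11 m[φ2→X0] = [40, 44]
r11 m[φ3→X14] = [5, 0]
r11 m[φ3→X1] = [40, 44]
r11 m[φ4→X14] = [18, 19]
r11 m[φ4→X4] = [24, 26]
r11 m[X14→φ0] = [51, 37]
r11 m[X14→φ1] = [31, 23]
r11 m[X14→φ2] = [48, 38]
r11 m[X14→φ3] = [49, 40]
r11 m[X14→φ4] = [37, 22]
r11 m[X4→φ1] = [17, 19]
r11 m[X4→φ4] = [17, 17]
r11 m[X1→φ3] = [0, 0]
r11 m[X3→φ0] = [0, 0]
r11 m[X0→φ2] = [0, 0]
r12 m[φ0→X14] = [3, 3]
r12 m[φ0→X3] = [42, 40]
r12 m[φ1→X14] = [24, 18]
r12 m[φ1→X4] = [24, 24]
r12 m[φ2→X14] = [6, 2]
r12 m[φ2→X0] = [40, 44]
r12 m[φ3→X14] = [5, 0]
r12 m[φ3→X1] = [40, 44]
r12 m[φ4→X14] = [18, 19]
r12 m[φ4→X4] = [24, 26]
r12 m[X14→φ0] = [53, 39]
r12 m[X14→φ1] = [32, 24]
r12 m[X14→φ2] = [50, 40]
r12 m[X14→φ3] = [51, 42]
r12 m[X14→φ4] = [38, 23]
r12 m[X4→φ1] = [24, 26]
r12 m[X4→φ4] = [24, 24]
r12 m[X1→φ3] = [0, 0]
r12 m[X3→φ0] = [0, 0]
r12 m[X0→φ2] = [0, 0]
r13 m[φ0→X14] = [3, 3]
r13 m[φ0→X3] = [44, 42]
r13 m[φ1→X14] = [31, 25]
r13 m[φ1→X4] = [25, 25]
r13 m[φ2→X14] = [6, 2]
r13 m[φ2→X0] = [42, 46]
r13 m[φ3→X14] = [5, 0]
r13 m[φ3→X1] = [42, 46]
r13 m[φ4→X14] = [25, 26]
r13 m[φ4→X4] = [25, 27]
r13 m[X14→φ0] = [53, 39]
r13 m[X14→φ1] = [32, 24]
r13 m[X14→φ2] = [50, 40]
r13 m[X14→φ3] = [51, 42]
r13 m[X14→φ4] = [38, 23]
r13 m[X4→φ1] = [24, 26]
r13 m[X4→φ4] = [24, 24]
r13 m[X1→φ3] = [0, 0]
r13 m[X3→φ0] = [0, 0]
r13 m[X0→φ2] = [0, 0]
r14 m[φ0→X14] = [3, 3]
r14 m[φ0→X3] = [44, 42]
r14 m[φ1→X14] = [31, 25]
r14 m[φ1→X4] = [25, 25]
r14 m[φ2→X14] = [6, 2]
r14 m[φ2→X0] = [42, 46]
r14 m[φ3→X14] = [5, 0]
r14 m[φ3→X1] = [42, 46]
r14 m[φ4→X14] = [25, 26]
r14 m[φ4→X4] = [25, 27]
r14 m[X14→φ0] = [67, 53]
r14 m[X14→φ1] = [39, 31]
r14 m[X14→φ2] = [64, 54]
r14 m[X14→φ3] = [65, 56]
r14 m[X14→φ4] = [45, 30]
r14 m[X4→φ1] = [25, 27]
r14 m[X4→φ4] = [25, 25]
r14 m[X1→φ3] = [0, 0]
r14 m[X3→φ0] = [0, 0]
r14 m[X0→φ2] = [0, 0]
no fixed point within 14 rounds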